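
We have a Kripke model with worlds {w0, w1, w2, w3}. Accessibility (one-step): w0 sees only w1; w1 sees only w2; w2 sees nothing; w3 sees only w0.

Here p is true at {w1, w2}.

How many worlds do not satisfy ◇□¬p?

w0: successors {w1}; □¬p there: w1:F. ✗
w1: successors {w2}; □¬p there: w2:T. ✓
w2: no successors, so ◇□¬p fails. ✗
w3: successors {w0}; □¬p there: w0:F. ✗
Satisfying worlds: {w1}.
So ◇□¬p fails at the other 3 worlds.

3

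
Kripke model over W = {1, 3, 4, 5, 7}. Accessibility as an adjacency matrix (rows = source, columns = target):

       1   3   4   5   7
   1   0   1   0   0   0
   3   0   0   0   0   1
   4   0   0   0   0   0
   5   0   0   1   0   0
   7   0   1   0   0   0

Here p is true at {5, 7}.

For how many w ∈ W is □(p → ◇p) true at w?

4

1: successors {3}; p → ◇p there: 3:T. ✓
3: successors {7}; p → ◇p there: 7:F. ✗
4: no successors, so □(p → ◇p) holds vacuously. ✓
5: successors {4}; p → ◇p there: 4:T. ✓
7: successors {3}; p → ◇p there: 3:T. ✓
Satisfying worlds: {1, 4, 5, 7}.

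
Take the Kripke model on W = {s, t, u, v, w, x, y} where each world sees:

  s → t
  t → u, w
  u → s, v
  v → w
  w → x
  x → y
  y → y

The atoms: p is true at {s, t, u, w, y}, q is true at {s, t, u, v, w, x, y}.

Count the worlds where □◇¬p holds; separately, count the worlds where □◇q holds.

2 and 7

For □◇¬p:
s: successors {t}; ◇¬p there: t:F. ✗
t: successors {u, w}; ◇¬p there: u:T, w:T. ✓
u: successors {s, v}; ◇¬p there: s:F, v:F. ✗
v: successors {w}; ◇¬p there: w:T. ✓
w: successors {x}; ◇¬p there: x:F. ✗
x: successors {y}; ◇¬p there: y:F. ✗
y: successors {y}; ◇¬p there: y:F. ✗
— 2 worlds.
For □◇q:
s: successors {t}; ◇q there: t:T. ✓
t: successors {u, w}; ◇q there: u:T, w:T. ✓
u: successors {s, v}; ◇q there: s:T, v:T. ✓
v: successors {w}; ◇q there: w:T. ✓
w: successors {x}; ◇q there: x:T. ✓
x: successors {y}; ◇q there: y:T. ✓
y: successors {y}; ◇q there: y:T. ✓
— 7 worlds.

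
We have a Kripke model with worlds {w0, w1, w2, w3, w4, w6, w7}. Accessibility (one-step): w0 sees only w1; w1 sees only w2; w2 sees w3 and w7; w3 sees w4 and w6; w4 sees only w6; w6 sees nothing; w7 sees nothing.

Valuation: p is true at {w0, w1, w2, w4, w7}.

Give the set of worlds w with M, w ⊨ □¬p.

{w4, w6, w7}

w0: successors {w1}; ¬p there: w1:F. ✗
w1: successors {w2}; ¬p there: w2:F. ✗
w2: successors {w3, w7}; ¬p there: w3:T, w7:F. ✗
w3: successors {w4, w6}; ¬p there: w4:F, w6:T. ✗
w4: successors {w6}; ¬p there: w6:T. ✓
w6: no successors, so □¬p holds vacuously. ✓
w7: no successors, so □¬p holds vacuously. ✓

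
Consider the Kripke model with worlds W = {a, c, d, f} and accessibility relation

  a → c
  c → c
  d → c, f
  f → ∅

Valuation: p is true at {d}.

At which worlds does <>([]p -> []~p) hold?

a: successors {c}; []p -> []~p there: c:T. ✓
c: successors {c}; []p -> []~p there: c:T. ✓
d: successors {c, f}; []p -> []~p there: c:T, f:T. ✓
f: no successors, so <>([]p -> []~p) fails. ✗

{a, c, d}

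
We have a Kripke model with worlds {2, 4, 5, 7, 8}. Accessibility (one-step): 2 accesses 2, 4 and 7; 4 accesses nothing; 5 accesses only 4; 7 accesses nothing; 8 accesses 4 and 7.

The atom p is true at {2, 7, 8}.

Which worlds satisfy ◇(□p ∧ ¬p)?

{2, 5, 8}

2: successors {2, 4, 7}; □p ∧ ¬p there: 2:F, 4:T, 7:F. ✓
4: no successors, so ◇(□p ∧ ¬p) fails. ✗
5: successors {4}; □p ∧ ¬p there: 4:T. ✓
7: no successors, so ◇(□p ∧ ¬p) fails. ✗
8: successors {4, 7}; □p ∧ ¬p there: 4:T, 7:F. ✓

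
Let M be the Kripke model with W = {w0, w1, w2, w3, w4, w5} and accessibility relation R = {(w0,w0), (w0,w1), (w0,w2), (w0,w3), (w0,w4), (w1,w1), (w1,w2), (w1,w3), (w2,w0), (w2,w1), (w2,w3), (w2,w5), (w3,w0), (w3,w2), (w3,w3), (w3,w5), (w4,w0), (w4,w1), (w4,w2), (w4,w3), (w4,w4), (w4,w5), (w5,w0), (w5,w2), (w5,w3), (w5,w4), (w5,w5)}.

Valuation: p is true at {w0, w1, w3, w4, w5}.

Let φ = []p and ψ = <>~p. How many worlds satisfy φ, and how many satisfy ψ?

For []p:
w0: successors {w0, w1, w2, w3, w4}; p there: w0:T, w1:T, w2:F, w3:T, w4:T. ✗
w1: successors {w1, w2, w3}; p there: w1:T, w2:F, w3:T. ✗
w2: successors {w0, w1, w3, w5}; p there: w0:T, w1:T, w3:T, w5:T. ✓
w3: successors {w0, w2, w3, w5}; p there: w0:T, w2:F, w3:T, w5:T. ✗
w4: successors {w0, w1, w2, w3, w4, w5}; p there: w0:T, w1:T, w2:F, w3:T, w4:T, w5:T. ✗
w5: successors {w0, w2, w3, w4, w5}; p there: w0:T, w2:F, w3:T, w4:T, w5:T. ✗
— 1 world.
For <>~p:
w0: successors {w0, w1, w2, w3, w4}; ~p there: w0:F, w1:F, w2:T, w3:F, w4:F. ✓
w1: successors {w1, w2, w3}; ~p there: w1:F, w2:T, w3:F. ✓
w2: successors {w0, w1, w3, w5}; ~p there: w0:F, w1:F, w3:F, w5:F. ✗
w3: successors {w0, w2, w3, w5}; ~p there: w0:F, w2:T, w3:F, w5:F. ✓
w4: successors {w0, w1, w2, w3, w4, w5}; ~p there: w0:F, w1:F, w2:T, w3:F, w4:F, w5:F. ✓
w5: successors {w0, w2, w3, w4, w5}; ~p there: w0:F, w2:T, w3:F, w4:F, w5:F. ✓
— 5 worlds.

1 and 5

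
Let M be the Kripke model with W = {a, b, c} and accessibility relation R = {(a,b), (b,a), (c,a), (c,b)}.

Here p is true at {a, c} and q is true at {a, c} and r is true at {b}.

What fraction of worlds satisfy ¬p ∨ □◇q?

2/3

a: ¬p is F, □◇q is T. ✓
b: ¬p is T, □◇q is F. ✓
c: ¬p is F, □◇q is F. ✗
That's 2 of 3 worlds, so 2/3.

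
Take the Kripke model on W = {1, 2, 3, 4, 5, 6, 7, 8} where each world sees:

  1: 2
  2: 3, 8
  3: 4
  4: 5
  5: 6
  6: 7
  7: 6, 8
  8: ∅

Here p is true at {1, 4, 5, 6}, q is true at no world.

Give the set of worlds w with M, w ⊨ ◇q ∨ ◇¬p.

{1, 2, 6, 7}

1: ◇q is F, ◇¬p is T. ✓
2: ◇q is F, ◇¬p is T. ✓
3: ◇q is F, ◇¬p is F. ✗
4: ◇q is F, ◇¬p is F. ✗
5: ◇q is F, ◇¬p is F. ✗
6: ◇q is F, ◇¬p is T. ✓
7: ◇q is F, ◇¬p is T. ✓
8: ◇q is F, ◇¬p is F. ✗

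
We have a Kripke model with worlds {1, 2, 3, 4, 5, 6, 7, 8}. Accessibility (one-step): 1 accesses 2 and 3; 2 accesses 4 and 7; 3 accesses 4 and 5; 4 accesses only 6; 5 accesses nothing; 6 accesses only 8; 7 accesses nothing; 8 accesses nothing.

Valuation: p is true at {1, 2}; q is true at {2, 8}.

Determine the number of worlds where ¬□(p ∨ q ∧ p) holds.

1: □(p ∨ q ∧ p) is F. ✓
2: □(p ∨ q ∧ p) is F. ✓
3: □(p ∨ q ∧ p) is F. ✓
4: □(p ∨ q ∧ p) is F. ✓
5: □(p ∨ q ∧ p) is T. ✗
6: □(p ∨ q ∧ p) is F. ✓
7: □(p ∨ q ∧ p) is T. ✗
8: □(p ∨ q ∧ p) is T. ✗
Satisfying worlds: {1, 2, 3, 4, 6}.

5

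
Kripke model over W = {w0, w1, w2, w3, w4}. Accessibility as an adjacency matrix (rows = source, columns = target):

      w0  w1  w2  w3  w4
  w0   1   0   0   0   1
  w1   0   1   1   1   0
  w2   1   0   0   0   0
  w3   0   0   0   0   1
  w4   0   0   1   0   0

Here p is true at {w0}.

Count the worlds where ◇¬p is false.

1

w0: successors {w0, w4}; ¬p there: w0:F, w4:T. ✓
w1: successors {w1, w2, w3}; ¬p there: w1:T, w2:T, w3:T. ✓
w2: successors {w0}; ¬p there: w0:F. ✗
w3: successors {w4}; ¬p there: w4:T. ✓
w4: successors {w2}; ¬p there: w2:T. ✓
Satisfying worlds: {w0, w1, w3, w4}.
So ◇¬p fails at the other 1 world.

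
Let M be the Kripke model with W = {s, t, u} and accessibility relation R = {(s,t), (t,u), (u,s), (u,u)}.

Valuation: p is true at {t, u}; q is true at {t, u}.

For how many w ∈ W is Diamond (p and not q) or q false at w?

1

s: Diamond (p and not q) is F, q is F. ✗
t: Diamond (p and not q) is F, q is T. ✓
u: Diamond (p and not q) is F, q is T. ✓
Satisfying worlds: {t, u}.
So Diamond (p and not q) or q fails at the other 1 world.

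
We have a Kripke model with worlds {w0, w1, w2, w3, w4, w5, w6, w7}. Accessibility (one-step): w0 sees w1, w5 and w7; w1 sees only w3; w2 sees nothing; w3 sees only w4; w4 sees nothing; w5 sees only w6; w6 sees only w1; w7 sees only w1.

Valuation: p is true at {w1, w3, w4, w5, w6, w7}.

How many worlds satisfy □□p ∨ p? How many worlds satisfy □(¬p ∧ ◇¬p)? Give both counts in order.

8 and 2

For □□p ∨ p:
w0: □□p is T, p is F. ✓
w1: □□p is T, p is T. ✓
w2: □□p is T, p is F. ✓
w3: □□p is T, p is T. ✓
w4: □□p is T, p is T. ✓
w5: □□p is T, p is T. ✓
w6: □□p is T, p is T. ✓
w7: □□p is T, p is T. ✓
— 8 worlds.
For □(¬p ∧ ◇¬p):
w0: successors {w1, w5, w7}; ¬p ∧ ◇¬p there: w1:F, w5:F, w7:F. ✗
w1: successors {w3}; ¬p ∧ ◇¬p there: w3:F. ✗
w2: no successors, so □(¬p ∧ ◇¬p) holds vacuously. ✓
w3: successors {w4}; ¬p ∧ ◇¬p there: w4:F. ✗
w4: no successors, so □(¬p ∧ ◇¬p) holds vacuously. ✓
w5: successors {w6}; ¬p ∧ ◇¬p there: w6:F. ✗
w6: successors {w1}; ¬p ∧ ◇¬p there: w1:F. ✗
w7: successors {w1}; ¬p ∧ ◇¬p there: w1:F. ✗
— 2 worlds.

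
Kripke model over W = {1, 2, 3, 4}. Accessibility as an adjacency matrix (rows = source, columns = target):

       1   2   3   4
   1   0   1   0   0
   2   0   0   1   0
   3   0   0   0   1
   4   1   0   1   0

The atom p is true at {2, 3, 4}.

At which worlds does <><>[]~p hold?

∅

1: successors {2}; <>[]~p there: 2:F. ✗
2: successors {3}; <>[]~p there: 3:F. ✗
3: successors {4}; <>[]~p there: 4:F. ✗
4: successors {1, 3}; <>[]~p there: 1:F, 3:F. ✗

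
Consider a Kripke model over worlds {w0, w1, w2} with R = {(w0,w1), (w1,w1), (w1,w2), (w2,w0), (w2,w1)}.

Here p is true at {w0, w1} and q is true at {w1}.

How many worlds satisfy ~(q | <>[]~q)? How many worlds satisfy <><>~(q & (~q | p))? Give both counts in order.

For ~(q | <>[]~q):
w0: q | <>[]~q is F. ✓
w1: q | <>[]~q is T. ✗
w2: q | <>[]~q is F. ✓
— 2 worlds.
For <><>~(q & (~q | p)):
w0: successors {w1}; <>~(q & (~q | p)) there: w1:T. ✓
w1: successors {w1, w2}; <>~(q & (~q | p)) there: w1:T, w2:T. ✓
w2: successors {w0, w1}; <>~(q & (~q | p)) there: w0:F, w1:T. ✓
— 3 worlds.

2 and 3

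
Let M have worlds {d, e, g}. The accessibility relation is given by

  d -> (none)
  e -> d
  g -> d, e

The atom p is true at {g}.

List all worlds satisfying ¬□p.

{e, g}

d: □p is T. ✗
e: □p is F. ✓
g: □p is F. ✓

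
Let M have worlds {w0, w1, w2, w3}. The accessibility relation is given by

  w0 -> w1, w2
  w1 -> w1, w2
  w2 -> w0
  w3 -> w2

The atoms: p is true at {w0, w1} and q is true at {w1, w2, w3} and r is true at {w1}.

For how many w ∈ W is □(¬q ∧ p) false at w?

3

w0: successors {w1, w2}; ¬q ∧ p there: w1:F, w2:F. ✗
w1: successors {w1, w2}; ¬q ∧ p there: w1:F, w2:F. ✗
w2: successors {w0}; ¬q ∧ p there: w0:T. ✓
w3: successors {w2}; ¬q ∧ p there: w2:F. ✗
Satisfying worlds: {w2}.
So □(¬q ∧ p) fails at the other 3 worlds.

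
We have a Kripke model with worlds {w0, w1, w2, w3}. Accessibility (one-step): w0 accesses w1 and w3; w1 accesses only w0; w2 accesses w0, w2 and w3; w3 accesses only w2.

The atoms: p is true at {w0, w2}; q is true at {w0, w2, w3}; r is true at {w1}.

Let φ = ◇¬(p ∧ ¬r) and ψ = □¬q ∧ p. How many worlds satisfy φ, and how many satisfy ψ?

For ◇¬(p ∧ ¬r):
w0: successors {w1, w3}; ¬(p ∧ ¬r) there: w1:T, w3:T. ✓
w1: successors {w0}; ¬(p ∧ ¬r) there: w0:F. ✗
w2: successors {w0, w2, w3}; ¬(p ∧ ¬r) there: w0:F, w2:F, w3:T. ✓
w3: successors {w2}; ¬(p ∧ ¬r) there: w2:F. ✗
— 2 worlds.
For □¬q ∧ p:
w0: □¬q is F, p is T. ✗
w1: □¬q is F, p is F. ✗
w2: □¬q is F, p is T. ✗
w3: □¬q is F, p is F. ✗
— 0 worlds.

2 and 0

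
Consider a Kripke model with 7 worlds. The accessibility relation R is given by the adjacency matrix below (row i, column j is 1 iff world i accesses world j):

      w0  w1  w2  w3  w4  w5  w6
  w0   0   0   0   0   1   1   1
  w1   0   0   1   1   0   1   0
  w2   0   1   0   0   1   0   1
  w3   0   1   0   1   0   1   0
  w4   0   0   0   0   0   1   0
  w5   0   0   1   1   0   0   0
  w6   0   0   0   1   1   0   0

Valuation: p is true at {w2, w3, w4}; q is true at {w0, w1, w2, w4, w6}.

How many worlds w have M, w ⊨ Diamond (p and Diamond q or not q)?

6

w0: successors {w4, w5, w6}; p and Diamond q or not q there: w4:F, w5:T, w6:F. ✓
w1: successors {w2, w3, w5}; p and Diamond q or not q there: w2:T, w3:T, w5:T. ✓
w2: successors {w1, w4, w6}; p and Diamond q or not q there: w1:F, w4:F, w6:F. ✗
w3: successors {w1, w3, w5}; p and Diamond q or not q there: w1:F, w3:T, w5:T. ✓
w4: successors {w5}; p and Diamond q or not q there: w5:T. ✓
w5: successors {w2, w3}; p and Diamond q or not q there: w2:T, w3:T. ✓
w6: successors {w3, w4}; p and Diamond q or not q there: w3:T, w4:F. ✓
Satisfying worlds: {w0, w1, w3, w4, w5, w6}.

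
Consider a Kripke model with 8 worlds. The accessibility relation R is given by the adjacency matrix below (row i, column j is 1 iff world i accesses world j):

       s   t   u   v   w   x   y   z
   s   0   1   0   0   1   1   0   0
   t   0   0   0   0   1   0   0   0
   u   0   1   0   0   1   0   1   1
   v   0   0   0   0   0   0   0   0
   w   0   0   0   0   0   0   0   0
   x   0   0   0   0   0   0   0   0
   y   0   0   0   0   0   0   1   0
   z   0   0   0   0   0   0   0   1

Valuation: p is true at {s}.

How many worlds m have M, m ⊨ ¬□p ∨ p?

s: ¬□p is T, p is T. ✓
t: ¬□p is T, p is F. ✓
u: ¬□p is T, p is F. ✓
v: ¬□p is F, p is F. ✗
w: ¬□p is F, p is F. ✗
x: ¬□p is F, p is F. ✗
y: ¬□p is T, p is F. ✓
z: ¬□p is T, p is F. ✓
Satisfying worlds: {s, t, u, y, z}.

5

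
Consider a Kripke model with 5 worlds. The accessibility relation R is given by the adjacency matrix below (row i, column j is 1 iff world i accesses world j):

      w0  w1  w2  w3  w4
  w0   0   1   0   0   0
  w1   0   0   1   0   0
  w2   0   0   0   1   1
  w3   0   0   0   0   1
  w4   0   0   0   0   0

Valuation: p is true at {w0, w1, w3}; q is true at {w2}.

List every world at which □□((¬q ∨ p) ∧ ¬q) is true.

{w1, w2, w3, w4}

w0: successors {w1}; □((¬q ∨ p) ∧ ¬q) there: w1:F. ✗
w1: successors {w2}; □((¬q ∨ p) ∧ ¬q) there: w2:T. ✓
w2: successors {w3, w4}; □((¬q ∨ p) ∧ ¬q) there: w3:T, w4:T. ✓
w3: successors {w4}; □((¬q ∨ p) ∧ ¬q) there: w4:T. ✓
w4: no successors, so □□((¬q ∨ p) ∧ ¬q) holds vacuously. ✓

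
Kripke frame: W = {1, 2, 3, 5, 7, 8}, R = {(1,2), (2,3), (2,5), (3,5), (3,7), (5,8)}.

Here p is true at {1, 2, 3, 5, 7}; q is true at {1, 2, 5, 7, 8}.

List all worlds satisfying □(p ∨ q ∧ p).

1: successors {2}; p ∨ q ∧ p there: 2:T. ✓
2: successors {3, 5}; p ∨ q ∧ p there: 3:T, 5:T. ✓
3: successors {5, 7}; p ∨ q ∧ p there: 5:T, 7:T. ✓
5: successors {8}; p ∨ q ∧ p there: 8:F. ✗
7: no successors, so □(p ∨ q ∧ p) holds vacuously. ✓
8: no successors, so □(p ∨ q ∧ p) holds vacuously. ✓

{1, 2, 3, 7, 8}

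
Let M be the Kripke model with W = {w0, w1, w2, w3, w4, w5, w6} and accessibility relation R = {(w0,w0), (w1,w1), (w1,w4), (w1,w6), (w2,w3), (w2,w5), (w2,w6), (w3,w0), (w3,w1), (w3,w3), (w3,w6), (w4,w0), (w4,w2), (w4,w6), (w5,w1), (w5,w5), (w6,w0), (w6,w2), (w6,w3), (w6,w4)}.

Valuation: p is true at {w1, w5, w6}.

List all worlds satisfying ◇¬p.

{w0, w1, w2, w3, w4, w6}

w0: successors {w0}; ¬p there: w0:T. ✓
w1: successors {w1, w4, w6}; ¬p there: w1:F, w4:T, w6:F. ✓
w2: successors {w3, w5, w6}; ¬p there: w3:T, w5:F, w6:F. ✓
w3: successors {w0, w1, w3, w6}; ¬p there: w0:T, w1:F, w3:T, w6:F. ✓
w4: successors {w0, w2, w6}; ¬p there: w0:T, w2:T, w6:F. ✓
w5: successors {w1, w5}; ¬p there: w1:F, w5:F. ✗
w6: successors {w0, w2, w3, w4}; ¬p there: w0:T, w2:T, w3:T, w4:T. ✓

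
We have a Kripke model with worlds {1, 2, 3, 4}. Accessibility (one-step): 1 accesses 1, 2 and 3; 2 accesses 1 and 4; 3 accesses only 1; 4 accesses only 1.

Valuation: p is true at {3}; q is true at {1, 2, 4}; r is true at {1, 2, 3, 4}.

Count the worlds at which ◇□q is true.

2

1: successors {1, 2, 3}; □q there: 1:F, 2:T, 3:T. ✓
2: successors {1, 4}; □q there: 1:F, 4:T. ✓
3: successors {1}; □q there: 1:F. ✗
4: successors {1}; □q there: 1:F. ✗
Satisfying worlds: {1, 2}.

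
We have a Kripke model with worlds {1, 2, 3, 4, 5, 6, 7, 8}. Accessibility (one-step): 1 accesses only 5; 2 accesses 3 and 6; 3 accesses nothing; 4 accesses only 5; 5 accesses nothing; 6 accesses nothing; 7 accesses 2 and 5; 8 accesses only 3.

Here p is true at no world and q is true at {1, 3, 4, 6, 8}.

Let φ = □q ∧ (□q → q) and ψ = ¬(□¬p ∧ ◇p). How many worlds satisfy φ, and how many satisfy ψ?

3 and 8

For □q ∧ (□q → q):
1: □q is F, □q → q is T. ✗
2: □q is T, □q → q is F. ✗
3: □q is T, □q → q is T. ✓
4: □q is F, □q → q is T. ✗
5: □q is T, □q → q is F. ✗
6: □q is T, □q → q is T. ✓
7: □q is F, □q → q is T. ✗
8: □q is T, □q → q is T. ✓
— 3 worlds.
For ¬(□¬p ∧ ◇p):
1: □¬p ∧ ◇p is F. ✓
2: □¬p ∧ ◇p is F. ✓
3: □¬p ∧ ◇p is F. ✓
4: □¬p ∧ ◇p is F. ✓
5: □¬p ∧ ◇p is F. ✓
6: □¬p ∧ ◇p is F. ✓
7: □¬p ∧ ◇p is F. ✓
8: □¬p ∧ ◇p is F. ✓
— 8 worlds.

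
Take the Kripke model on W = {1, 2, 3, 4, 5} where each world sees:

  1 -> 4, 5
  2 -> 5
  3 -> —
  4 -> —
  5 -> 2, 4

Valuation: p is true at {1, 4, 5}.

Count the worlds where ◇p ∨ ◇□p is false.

1: ◇p is T, ◇□p is T. ✓
2: ◇p is T, ◇□p is F. ✓
3: ◇p is F, ◇□p is F. ✗
4: ◇p is F, ◇□p is F. ✗
5: ◇p is T, ◇□p is T. ✓
Satisfying worlds: {1, 2, 5}.
So ◇p ∨ ◇□p fails at the other 2 worlds.

2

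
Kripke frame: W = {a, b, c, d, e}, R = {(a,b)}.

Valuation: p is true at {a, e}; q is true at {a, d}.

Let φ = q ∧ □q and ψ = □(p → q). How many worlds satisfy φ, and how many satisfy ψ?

For q ∧ □q:
a: q is T, □q is F. ✗
b: q is F, □q is T. ✗
c: q is F, □q is T. ✗
d: q is T, □q is T. ✓
e: q is F, □q is T. ✗
— 1 world.
For □(p → q):
a: successors {b}; p → q there: b:T. ✓
b: no successors, so □(p → q) holds vacuously. ✓
c: no successors, so □(p → q) holds vacuously. ✓
d: no successors, so □(p → q) holds vacuously. ✓
e: no successors, so □(p → q) holds vacuously. ✓
— 5 worlds.

1 and 5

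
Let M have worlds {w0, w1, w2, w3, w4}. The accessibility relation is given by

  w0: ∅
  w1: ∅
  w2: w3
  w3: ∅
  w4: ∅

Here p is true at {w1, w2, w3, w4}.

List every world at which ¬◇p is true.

w0: ◇p is F. ✓
w1: ◇p is F. ✓
w2: ◇p is T. ✗
w3: ◇p is F. ✓
w4: ◇p is F. ✓

{w0, w1, w3, w4}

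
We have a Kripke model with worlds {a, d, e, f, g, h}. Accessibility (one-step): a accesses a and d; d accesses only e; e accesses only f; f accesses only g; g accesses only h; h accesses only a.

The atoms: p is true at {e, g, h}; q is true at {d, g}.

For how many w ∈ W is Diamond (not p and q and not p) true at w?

a: successors {a, d}; not p and q and not p there: a:F, d:T. ✓
d: successors {e}; not p and q and not p there: e:F. ✗
e: successors {f}; not p and q and not p there: f:F. ✗
f: successors {g}; not p and q and not p there: g:F. ✗
g: successors {h}; not p and q and not p there: h:F. ✗
h: successors {a}; not p and q and not p there: a:F. ✗
Satisfying worlds: {a}.

1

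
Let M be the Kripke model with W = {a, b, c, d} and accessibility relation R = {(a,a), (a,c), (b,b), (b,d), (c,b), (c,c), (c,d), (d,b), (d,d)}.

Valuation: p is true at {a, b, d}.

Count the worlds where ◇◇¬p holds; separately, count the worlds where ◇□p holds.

For ◇◇¬p:
a: successors {a, c}; ◇¬p there: a:T, c:T. ✓
b: successors {b, d}; ◇¬p there: b:F, d:F. ✗
c: successors {b, c, d}; ◇¬p there: b:F, c:T, d:F. ✓
d: successors {b, d}; ◇¬p there: b:F, d:F. ✗
— 2 worlds.
For ◇□p:
a: successors {a, c}; □p there: a:F, c:F. ✗
b: successors {b, d}; □p there: b:T, d:T. ✓
c: successors {b, c, d}; □p there: b:T, c:F, d:T. ✓
d: successors {b, d}; □p there: b:T, d:T. ✓
— 3 worlds.

2 and 3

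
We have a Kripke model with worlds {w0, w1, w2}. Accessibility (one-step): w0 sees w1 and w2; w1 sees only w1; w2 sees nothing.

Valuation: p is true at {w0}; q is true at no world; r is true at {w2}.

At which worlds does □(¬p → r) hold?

w0: successors {w1, w2}; ¬p → r there: w1:F, w2:T. ✗
w1: successors {w1}; ¬p → r there: w1:F. ✗
w2: no successors, so □(¬p → r) holds vacuously. ✓

{w2}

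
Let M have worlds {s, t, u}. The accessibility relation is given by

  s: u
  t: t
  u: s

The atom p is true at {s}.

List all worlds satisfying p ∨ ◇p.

s: p is T, ◇p is F. ✓
t: p is F, ◇p is F. ✗
u: p is F, ◇p is T. ✓

{s, u}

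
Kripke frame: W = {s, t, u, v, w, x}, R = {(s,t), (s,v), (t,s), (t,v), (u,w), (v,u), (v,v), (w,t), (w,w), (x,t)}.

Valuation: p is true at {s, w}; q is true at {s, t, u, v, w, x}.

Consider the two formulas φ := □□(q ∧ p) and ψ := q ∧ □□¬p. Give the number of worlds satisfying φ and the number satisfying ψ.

For □□(q ∧ p):
s: successors {t, v}; □(q ∧ p) there: t:F, v:F. ✗
t: successors {s, v}; □(q ∧ p) there: s:F, v:F. ✗
u: successors {w}; □(q ∧ p) there: w:F. ✗
v: successors {u, v}; □(q ∧ p) there: u:T, v:F. ✗
w: successors {t, w}; □(q ∧ p) there: t:F, w:F. ✗
x: successors {t}; □(q ∧ p) there: t:F. ✗
— 0 worlds.
For q ∧ □□¬p:
s: q is T, □□¬p is F. ✗
t: q is T, □□¬p is T. ✓
u: q is T, □□¬p is F. ✗
v: q is T, □□¬p is F. ✗
w: q is T, □□¬p is F. ✗
x: q is T, □□¬p is F. ✗
— 1 world.

0 and 1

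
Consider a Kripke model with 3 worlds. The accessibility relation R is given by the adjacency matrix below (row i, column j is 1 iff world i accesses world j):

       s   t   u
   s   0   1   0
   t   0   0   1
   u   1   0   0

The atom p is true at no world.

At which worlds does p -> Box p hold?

{s, t, u}

s: p is F, Box p is F. ✓
t: p is F, Box p is F. ✓
u: p is F, Box p is F. ✓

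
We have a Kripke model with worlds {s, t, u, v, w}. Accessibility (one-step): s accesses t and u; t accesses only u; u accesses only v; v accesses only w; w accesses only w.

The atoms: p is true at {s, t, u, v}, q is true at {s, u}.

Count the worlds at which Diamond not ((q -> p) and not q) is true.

2

s: successors {t, u}; not ((q -> p) and not q) there: t:F, u:T. ✓
t: successors {u}; not ((q -> p) and not q) there: u:T. ✓
u: successors {v}; not ((q -> p) and not q) there: v:F. ✗
v: successors {w}; not ((q -> p) and not q) there: w:F. ✗
w: successors {w}; not ((q -> p) and not q) there: w:F. ✗
Satisfying worlds: {s, t}.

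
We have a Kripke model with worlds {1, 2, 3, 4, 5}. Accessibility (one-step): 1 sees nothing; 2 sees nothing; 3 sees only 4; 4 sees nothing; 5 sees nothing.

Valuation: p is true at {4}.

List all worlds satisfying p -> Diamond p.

{1, 2, 3, 5}

1: p is F, Diamond p is F. ✓
2: p is F, Diamond p is F. ✓
3: p is F, Diamond p is T. ✓
4: p is T, Diamond p is F. ✗
5: p is F, Diamond p is F. ✓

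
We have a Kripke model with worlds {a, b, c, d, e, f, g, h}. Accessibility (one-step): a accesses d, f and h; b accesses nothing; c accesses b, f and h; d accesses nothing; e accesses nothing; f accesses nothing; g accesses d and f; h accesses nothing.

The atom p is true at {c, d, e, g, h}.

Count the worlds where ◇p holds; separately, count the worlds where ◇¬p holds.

3 and 3

For ◇p:
a: successors {d, f, h}; p there: d:T, f:F, h:T. ✓
b: no successors, so ◇p fails. ✗
c: successors {b, f, h}; p there: b:F, f:F, h:T. ✓
d: no successors, so ◇p fails. ✗
e: no successors, so ◇p fails. ✗
f: no successors, so ◇p fails. ✗
g: successors {d, f}; p there: d:T, f:F. ✓
h: no successors, so ◇p fails. ✗
— 3 worlds.
For ◇¬p:
a: successors {d, f, h}; ¬p there: d:F, f:T, h:F. ✓
b: no successors, so ◇¬p fails. ✗
c: successors {b, f, h}; ¬p there: b:T, f:T, h:F. ✓
d: no successors, so ◇¬p fails. ✗
e: no successors, so ◇¬p fails. ✗
f: no successors, so ◇¬p fails. ✗
g: successors {d, f}; ¬p there: d:F, f:T. ✓
h: no successors, so ◇¬p fails. ✗
— 3 worlds.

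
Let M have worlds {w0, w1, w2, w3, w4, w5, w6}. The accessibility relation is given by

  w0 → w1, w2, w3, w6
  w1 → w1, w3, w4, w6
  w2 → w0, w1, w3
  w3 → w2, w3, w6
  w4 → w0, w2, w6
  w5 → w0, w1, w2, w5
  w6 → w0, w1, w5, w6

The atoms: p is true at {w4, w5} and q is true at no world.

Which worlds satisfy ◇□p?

w0: successors {w1, w2, w3, w6}; □p there: w1:F, w2:F, w3:F, w6:F. ✗
w1: successors {w1, w3, w4, w6}; □p there: w1:F, w3:F, w4:F, w6:F. ✗
w2: successors {w0, w1, w3}; □p there: w0:F, w1:F, w3:F. ✗
w3: successors {w2, w3, w6}; □p there: w2:F, w3:F, w6:F. ✗
w4: successors {w0, w2, w6}; □p there: w0:F, w2:F, w6:F. ✗
w5: successors {w0, w1, w2, w5}; □p there: w0:F, w1:F, w2:F, w5:F. ✗
w6: successors {w0, w1, w5, w6}; □p there: w0:F, w1:F, w5:F, w6:F. ✗

∅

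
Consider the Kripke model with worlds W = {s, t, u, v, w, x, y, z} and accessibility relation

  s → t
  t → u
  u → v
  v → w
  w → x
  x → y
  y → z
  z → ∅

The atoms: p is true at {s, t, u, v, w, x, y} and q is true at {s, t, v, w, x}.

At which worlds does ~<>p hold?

{y, z}

s: <>p is T. ✗
t: <>p is T. ✗
u: <>p is T. ✗
v: <>p is T. ✗
w: <>p is T. ✗
x: <>p is T. ✗
y: <>p is F. ✓
z: <>p is F. ✓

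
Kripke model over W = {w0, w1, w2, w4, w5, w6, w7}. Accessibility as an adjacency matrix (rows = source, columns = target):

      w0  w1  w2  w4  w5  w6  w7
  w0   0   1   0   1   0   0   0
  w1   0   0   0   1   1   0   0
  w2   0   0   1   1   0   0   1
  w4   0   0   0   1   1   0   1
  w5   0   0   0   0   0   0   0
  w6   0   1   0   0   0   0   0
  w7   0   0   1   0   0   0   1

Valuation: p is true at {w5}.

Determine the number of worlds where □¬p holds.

w0: successors {w1, w4}; ¬p there: w1:T, w4:T. ✓
w1: successors {w4, w5}; ¬p there: w4:T, w5:F. ✗
w2: successors {w2, w4, w7}; ¬p there: w2:T, w4:T, w7:T. ✓
w4: successors {w4, w5, w7}; ¬p there: w4:T, w5:F, w7:T. ✗
w5: no successors, so □¬p holds vacuously. ✓
w6: successors {w1}; ¬p there: w1:T. ✓
w7: successors {w2, w7}; ¬p there: w2:T, w7:T. ✓
Satisfying worlds: {w0, w2, w5, w6, w7}.

5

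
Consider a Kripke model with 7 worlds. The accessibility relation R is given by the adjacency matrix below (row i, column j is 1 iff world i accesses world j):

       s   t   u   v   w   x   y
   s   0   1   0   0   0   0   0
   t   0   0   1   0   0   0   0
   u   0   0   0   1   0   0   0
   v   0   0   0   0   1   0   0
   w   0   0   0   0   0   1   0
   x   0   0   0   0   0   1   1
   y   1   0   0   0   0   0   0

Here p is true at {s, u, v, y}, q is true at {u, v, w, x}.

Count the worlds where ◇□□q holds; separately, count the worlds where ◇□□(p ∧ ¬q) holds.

For ◇□□q:
s: successors {t}; □□q there: t:T. ✓
t: successors {u}; □□q there: u:T. ✓
u: successors {v}; □□q there: v:T. ✓
v: successors {w}; □□q there: w:F. ✗
w: successors {x}; □□q there: x:F. ✗
x: successors {x, y}; □□q there: x:F, y:F. ✗
y: successors {s}; □□q there: s:T. ✓
— 4 worlds.
For ◇□□(p ∧ ¬q):
s: successors {t}; □□(p ∧ ¬q) there: t:F. ✗
t: successors {u}; □□(p ∧ ¬q) there: u:F. ✗
u: successors {v}; □□(p ∧ ¬q) there: v:F. ✗
v: successors {w}; □□(p ∧ ¬q) there: w:F. ✗
w: successors {x}; □□(p ∧ ¬q) there: x:F. ✗
x: successors {x, y}; □□(p ∧ ¬q) there: x:F, y:F. ✗
y: successors {s}; □□(p ∧ ¬q) there: s:F. ✗
— 0 worlds.

4 and 0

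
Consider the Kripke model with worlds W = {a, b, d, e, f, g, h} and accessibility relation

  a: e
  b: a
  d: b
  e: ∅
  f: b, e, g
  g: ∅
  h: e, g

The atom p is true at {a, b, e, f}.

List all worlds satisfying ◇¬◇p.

a: successors {e}; ¬◇p there: e:T. ✓
b: successors {a}; ¬◇p there: a:F. ✗
d: successors {b}; ¬◇p there: b:F. ✗
e: no successors, so ◇¬◇p fails. ✗
f: successors {b, e, g}; ¬◇p there: b:F, e:T, g:T. ✓
g: no successors, so ◇¬◇p fails. ✗
h: successors {e, g}; ¬◇p there: e:T, g:T. ✓

{a, f, h}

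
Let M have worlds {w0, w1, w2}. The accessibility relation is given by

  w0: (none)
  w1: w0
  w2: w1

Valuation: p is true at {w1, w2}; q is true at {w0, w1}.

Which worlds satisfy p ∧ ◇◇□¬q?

w0: p is F, ◇◇□¬q is F. ✗
w1: p is T, ◇◇□¬q is F. ✗
w2: p is T, ◇◇□¬q is T. ✓

{w2}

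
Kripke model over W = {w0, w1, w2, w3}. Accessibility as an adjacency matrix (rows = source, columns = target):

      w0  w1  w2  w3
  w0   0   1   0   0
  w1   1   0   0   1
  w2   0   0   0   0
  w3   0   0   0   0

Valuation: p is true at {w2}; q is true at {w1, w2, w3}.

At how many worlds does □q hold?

w0: successors {w1}; q there: w1:T. ✓
w1: successors {w0, w3}; q there: w0:F, w3:T. ✗
w2: no successors, so □q holds vacuously. ✓
w3: no successors, so □q holds vacuously. ✓
Satisfying worlds: {w0, w2, w3}.

3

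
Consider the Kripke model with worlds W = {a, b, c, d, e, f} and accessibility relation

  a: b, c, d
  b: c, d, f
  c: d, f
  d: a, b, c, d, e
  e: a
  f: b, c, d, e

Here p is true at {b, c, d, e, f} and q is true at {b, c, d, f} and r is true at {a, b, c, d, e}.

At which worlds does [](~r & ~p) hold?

∅

a: successors {b, c, d}; ~r & ~p there: b:F, c:F, d:F. ✗
b: successors {c, d, f}; ~r & ~p there: c:F, d:F, f:F. ✗
c: successors {d, f}; ~r & ~p there: d:F, f:F. ✗
d: successors {a, b, c, d, e}; ~r & ~p there: a:F, b:F, c:F, d:F, e:F. ✗
e: successors {a}; ~r & ~p there: a:F. ✗
f: successors {b, c, d, e}; ~r & ~p there: b:F, c:F, d:F, e:F. ✗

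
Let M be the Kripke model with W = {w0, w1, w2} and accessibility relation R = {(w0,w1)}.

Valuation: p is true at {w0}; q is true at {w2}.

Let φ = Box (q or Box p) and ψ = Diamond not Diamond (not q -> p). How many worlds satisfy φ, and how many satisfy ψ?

3 and 1

For Box (q or Box p):
w0: successors {w1}; q or Box p there: w1:T. ✓
w1: no successors, so Box (q or Box p) holds vacuously. ✓
w2: no successors, so Box (q or Box p) holds vacuously. ✓
— 3 worlds.
For Diamond not Diamond (not q -> p):
w0: successors {w1}; not Diamond (not q -> p) there: w1:T. ✓
w1: no successors, so Diamond not Diamond (not q -> p) fails. ✗
w2: no successors, so Diamond not Diamond (not q -> p) fails. ✗
— 1 world.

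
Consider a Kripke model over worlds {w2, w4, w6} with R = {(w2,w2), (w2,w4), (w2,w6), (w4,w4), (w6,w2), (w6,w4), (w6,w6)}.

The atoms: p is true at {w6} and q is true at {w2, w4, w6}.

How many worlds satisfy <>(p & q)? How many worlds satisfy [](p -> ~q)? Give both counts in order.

2 and 1

For <>(p & q):
w2: successors {w2, w4, w6}; p & q there: w2:F, w4:F, w6:T. ✓
w4: successors {w4}; p & q there: w4:F. ✗
w6: successors {w2, w4, w6}; p & q there: w2:F, w4:F, w6:T. ✓
— 2 worlds.
For [](p -> ~q):
w2: successors {w2, w4, w6}; p -> ~q there: w2:T, w4:T, w6:F. ✗
w4: successors {w4}; p -> ~q there: w4:T. ✓
w6: successors {w2, w4, w6}; p -> ~q there: w2:T, w4:T, w6:F. ✗
— 1 world.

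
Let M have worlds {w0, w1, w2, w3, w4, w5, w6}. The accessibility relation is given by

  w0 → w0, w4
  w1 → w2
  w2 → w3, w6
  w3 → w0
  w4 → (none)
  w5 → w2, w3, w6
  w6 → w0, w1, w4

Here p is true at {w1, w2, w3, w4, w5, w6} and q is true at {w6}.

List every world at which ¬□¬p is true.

w0: □¬p is F. ✓
w1: □¬p is F. ✓
w2: □¬p is F. ✓
w3: □¬p is T. ✗
w4: □¬p is T. ✗
w5: □¬p is F. ✓
w6: □¬p is F. ✓

{w0, w1, w2, w5, w6}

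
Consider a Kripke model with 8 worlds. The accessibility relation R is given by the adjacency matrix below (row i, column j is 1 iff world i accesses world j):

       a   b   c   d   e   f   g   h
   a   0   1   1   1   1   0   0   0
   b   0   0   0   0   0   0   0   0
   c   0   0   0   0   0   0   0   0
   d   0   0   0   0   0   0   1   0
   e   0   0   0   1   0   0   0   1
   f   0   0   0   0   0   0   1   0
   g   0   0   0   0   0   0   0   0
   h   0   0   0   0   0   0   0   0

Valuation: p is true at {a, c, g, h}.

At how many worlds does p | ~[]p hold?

5

a: p is T, ~[]p is T. ✓
b: p is F, ~[]p is F. ✗
c: p is T, ~[]p is F. ✓
d: p is F, ~[]p is F. ✗
e: p is F, ~[]p is T. ✓
f: p is F, ~[]p is F. ✗
g: p is T, ~[]p is F. ✓
h: p is T, ~[]p is F. ✓
Satisfying worlds: {a, c, e, g, h}.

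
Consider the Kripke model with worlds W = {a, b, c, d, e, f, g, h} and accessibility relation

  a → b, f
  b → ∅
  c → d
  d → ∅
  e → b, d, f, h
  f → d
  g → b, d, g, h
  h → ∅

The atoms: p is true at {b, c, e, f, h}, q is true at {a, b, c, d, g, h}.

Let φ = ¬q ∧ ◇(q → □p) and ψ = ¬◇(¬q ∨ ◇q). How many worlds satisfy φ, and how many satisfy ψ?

2 and 5

For ¬q ∧ ◇(q → □p):
a: ¬q is F, ◇(q → □p) is T. ✗
b: ¬q is F, ◇(q → □p) is F. ✗
c: ¬q is F, ◇(q → □p) is T. ✗
d: ¬q is F, ◇(q → □p) is F. ✗
e: ¬q is T, ◇(q → □p) is T. ✓
f: ¬q is T, ◇(q → □p) is T. ✓
g: ¬q is F, ◇(q → □p) is T. ✗
h: ¬q is F, ◇(q → □p) is F. ✗
— 2 worlds.
For ¬◇(¬q ∨ ◇q):
a: ◇(¬q ∨ ◇q) is T. ✗
b: ◇(¬q ∨ ◇q) is F. ✓
c: ◇(¬q ∨ ◇q) is F. ✓
d: ◇(¬q ∨ ◇q) is F. ✓
e: ◇(¬q ∨ ◇q) is T. ✗
f: ◇(¬q ∨ ◇q) is F. ✓
g: ◇(¬q ∨ ◇q) is T. ✗
h: ◇(¬q ∨ ◇q) is F. ✓
— 5 worlds.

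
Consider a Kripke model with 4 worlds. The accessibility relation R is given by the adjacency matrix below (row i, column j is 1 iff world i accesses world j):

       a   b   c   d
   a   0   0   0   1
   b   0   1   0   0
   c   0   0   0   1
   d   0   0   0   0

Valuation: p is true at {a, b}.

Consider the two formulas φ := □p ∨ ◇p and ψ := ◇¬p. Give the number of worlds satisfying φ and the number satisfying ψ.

2 and 2

For □p ∨ ◇p:
a: □p is F, ◇p is F. ✗
b: □p is T, ◇p is T. ✓
c: □p is F, ◇p is F. ✗
d: □p is T, ◇p is F. ✓
— 2 worlds.
For ◇¬p:
a: successors {d}; ¬p there: d:T. ✓
b: successors {b}; ¬p there: b:F. ✗
c: successors {d}; ¬p there: d:T. ✓
d: no successors, so ◇¬p fails. ✗
— 2 worlds.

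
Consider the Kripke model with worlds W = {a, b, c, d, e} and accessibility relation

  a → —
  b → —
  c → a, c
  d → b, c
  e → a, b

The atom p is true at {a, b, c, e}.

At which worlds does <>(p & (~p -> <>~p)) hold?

a: no successors, so <>(p & (~p -> <>~p)) fails. ✗
b: no successors, so <>(p & (~p -> <>~p)) fails. ✗
c: successors {a, c}; p & (~p -> <>~p) there: a:T, c:T. ✓
d: successors {b, c}; p & (~p -> <>~p) there: b:T, c:T. ✓
e: successors {a, b}; p & (~p -> <>~p) there: a:T, b:T. ✓

{c, d, e}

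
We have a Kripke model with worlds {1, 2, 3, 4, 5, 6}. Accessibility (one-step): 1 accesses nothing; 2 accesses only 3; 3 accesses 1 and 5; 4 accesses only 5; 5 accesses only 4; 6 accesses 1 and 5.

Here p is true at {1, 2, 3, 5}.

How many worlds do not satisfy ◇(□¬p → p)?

1: no successors, so ◇(□¬p → p) fails. ✗
2: successors {3}; □¬p → p there: 3:T. ✓
3: successors {1, 5}; □¬p → p there: 1:T, 5:T. ✓
4: successors {5}; □¬p → p there: 5:T. ✓
5: successors {4}; □¬p → p there: 4:T. ✓
6: successors {1, 5}; □¬p → p there: 1:T, 5:T. ✓
Satisfying worlds: {2, 3, 4, 5, 6}.
So ◇(□¬p → p) fails at the other 1 world.

1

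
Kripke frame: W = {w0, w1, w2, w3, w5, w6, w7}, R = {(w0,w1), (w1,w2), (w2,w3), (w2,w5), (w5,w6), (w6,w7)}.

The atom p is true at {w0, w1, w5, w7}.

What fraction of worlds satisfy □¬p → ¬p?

4/7

w0: □¬p is F, ¬p is F. ✓
w1: □¬p is T, ¬p is F. ✗
w2: □¬p is F, ¬p is T. ✓
w3: □¬p is T, ¬p is T. ✓
w5: □¬p is T, ¬p is F. ✗
w6: □¬p is F, ¬p is T. ✓
w7: □¬p is T, ¬p is F. ✗
That's 4 of 7 worlds, so 4/7.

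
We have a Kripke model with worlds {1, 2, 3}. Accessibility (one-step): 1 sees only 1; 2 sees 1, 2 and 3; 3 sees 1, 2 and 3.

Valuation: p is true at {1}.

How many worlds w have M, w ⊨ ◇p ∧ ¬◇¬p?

1

1: ◇p is T, ¬◇¬p is T. ✓
2: ◇p is T, ¬◇¬p is F. ✗
3: ◇p is T, ¬◇¬p is F. ✗
Satisfying worlds: {1}.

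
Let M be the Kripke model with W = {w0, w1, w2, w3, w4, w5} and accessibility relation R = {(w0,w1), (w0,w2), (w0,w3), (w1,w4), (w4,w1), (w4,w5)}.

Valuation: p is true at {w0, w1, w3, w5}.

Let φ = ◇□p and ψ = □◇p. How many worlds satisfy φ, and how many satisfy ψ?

3 and 4

For ◇□p:
w0: successors {w1, w2, w3}; □p there: w1:F, w2:T, w3:T. ✓
w1: successors {w4}; □p there: w4:T. ✓
w2: no successors, so ◇□p fails. ✗
w3: no successors, so ◇□p fails. ✗
w4: successors {w1, w5}; □p there: w1:F, w5:T. ✓
w5: no successors, so ◇□p fails. ✗
— 3 worlds.
For □◇p:
w0: successors {w1, w2, w3}; ◇p there: w1:F, w2:F, w3:F. ✗
w1: successors {w4}; ◇p there: w4:T. ✓
w2: no successors, so □◇p holds vacuously. ✓
w3: no successors, so □◇p holds vacuously. ✓
w4: successors {w1, w5}; ◇p there: w1:F, w5:F. ✗
w5: no successors, so □◇p holds vacuously. ✓
— 4 worlds.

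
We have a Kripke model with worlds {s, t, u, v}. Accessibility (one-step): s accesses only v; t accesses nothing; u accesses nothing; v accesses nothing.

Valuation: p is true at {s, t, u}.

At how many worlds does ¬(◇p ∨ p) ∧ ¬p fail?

s: ¬(◇p ∨ p) is F, ¬p is F. ✗
t: ¬(◇p ∨ p) is F, ¬p is F. ✗
u: ¬(◇p ∨ p) is F, ¬p is F. ✗
v: ¬(◇p ∨ p) is T, ¬p is T. ✓
Satisfying worlds: {v}.
So ¬(◇p ∨ p) ∧ ¬p fails at the other 3 worlds.

3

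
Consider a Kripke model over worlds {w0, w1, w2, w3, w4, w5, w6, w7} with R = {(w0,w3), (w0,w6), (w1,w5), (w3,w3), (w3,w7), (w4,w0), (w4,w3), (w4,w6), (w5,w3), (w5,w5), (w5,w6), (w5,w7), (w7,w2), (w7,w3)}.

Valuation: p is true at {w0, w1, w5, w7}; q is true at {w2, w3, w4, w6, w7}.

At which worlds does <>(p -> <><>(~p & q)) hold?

w0: successors {w3, w6}; p -> <><>(~p & q) there: w3:T, w6:T. ✓
w1: successors {w5}; p -> <><>(~p & q) there: w5:T. ✓
w2: no successors, so <>(p -> <><>(~p & q)) fails. ✗
w3: successors {w3, w7}; p -> <><>(~p & q) there: w3:T, w7:T. ✓
w4: successors {w0, w3, w6}; p -> <><>(~p & q) there: w0:T, w3:T, w6:T. ✓
w5: successors {w3, w5, w6, w7}; p -> <><>(~p & q) there: w3:T, w5:T, w6:T, w7:T. ✓
w6: no successors, so <>(p -> <><>(~p & q)) fails. ✗
w7: successors {w2, w3}; p -> <><>(~p & q) there: w2:T, w3:T. ✓

{w0, w1, w3, w4, w5, w7}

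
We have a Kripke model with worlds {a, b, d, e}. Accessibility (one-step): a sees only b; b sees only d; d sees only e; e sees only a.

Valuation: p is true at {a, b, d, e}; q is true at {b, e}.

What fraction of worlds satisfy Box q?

a: successors {b}; q there: b:T. ✓
b: successors {d}; q there: d:F. ✗
d: successors {e}; q there: e:T. ✓
e: successors {a}; q there: a:F. ✗
That's 2 of 4 worlds, so 2/4 = 1/2.

1/2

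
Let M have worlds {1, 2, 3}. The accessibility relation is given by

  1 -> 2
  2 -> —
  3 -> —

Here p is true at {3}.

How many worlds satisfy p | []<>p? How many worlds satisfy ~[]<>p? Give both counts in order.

For p | []<>p:
1: p is F, []<>p is F. ✗
2: p is F, []<>p is T. ✓
3: p is T, []<>p is T. ✓
— 2 worlds.
For ~[]<>p:
1: []<>p is F. ✓
2: []<>p is T. ✗
3: []<>p is T. ✗
— 1 world.

2 and 1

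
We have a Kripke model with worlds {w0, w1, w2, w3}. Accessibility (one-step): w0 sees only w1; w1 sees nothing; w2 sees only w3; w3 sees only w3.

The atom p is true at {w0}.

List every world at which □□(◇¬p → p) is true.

{w0, w1}

w0: successors {w1}; □(◇¬p → p) there: w1:T. ✓
w1: no successors, so □□(◇¬p → p) holds vacuously. ✓
w2: successors {w3}; □(◇¬p → p) there: w3:F. ✗
w3: successors {w3}; □(◇¬p → p) there: w3:F. ✗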